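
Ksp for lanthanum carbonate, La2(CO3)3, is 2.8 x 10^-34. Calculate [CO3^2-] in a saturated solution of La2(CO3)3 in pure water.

La2(CO3)3(s) <=> 2 La^3+(aq) + 3 CO3^2-(aq)
Ksp = [La^3+]^2[CO3^2-]^3
With molar solubility s: [La^3+] = 2s, [CO3^2-] = 3s.
Ksp = (2s)^2(3s)^3 = 108s^5
Solving, s = (2.8 x 10^-34/108)^(1/5) = 7.63 x 10^-8 M
[CO3^2-] = 3s = 2.3 × 10^-7 M

2.3e-7 M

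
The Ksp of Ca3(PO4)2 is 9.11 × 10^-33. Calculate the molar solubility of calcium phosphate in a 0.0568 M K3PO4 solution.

Ca3(PO4)2(s) ⇌ 3 Ca^2+ + 2 PO4^3-
Ksp = [Ca^2+]^3[PO4^3-]^2
Let s be the molar solubility in this solution. [Ca^2+] = 3s, [PO4^3-] = 0.0568 + 2s ≈ 0.0568 (common-ion effect: PO4^3- is already 0.0568 M).
Ksp ≈ (3s)^3 × (0.0568)^2
s = 4.71 × 10^-11 M
Check: 2s = 9.4 × 10^-11 ≪ 0.0568, so the approximation is valid.

s ≈ 4.71 x 10^-11 M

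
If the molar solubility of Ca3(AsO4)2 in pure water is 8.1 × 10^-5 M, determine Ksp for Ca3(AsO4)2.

3.8e-19

Ca3(AsO4)2(s) ⇌ 3 Ca^2+ + 2 AsO4^3-
With molar solubility s: [Ca^2+] = 3s, [AsO4^3-] = 2s.
Ksp = [Ca^2+]^3[AsO4^3-]^2
Substituting: Ksp = (3s)^3(2s)^2 = 108s^5
Ksp = 108 × (8.1 × 10^-5)^5 = 3.8 × 10^-19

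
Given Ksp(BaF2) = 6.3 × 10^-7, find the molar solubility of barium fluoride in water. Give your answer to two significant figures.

s ≈ 5.4 x 10^-3 M

BaF2(s) <=> Ba^2+ + 2 F^-
Ksp = [Ba^2+][F^-]^2
For each mole of BaF2 that dissolves: [Ba^2+] = s, [F^-] = 2s.
Substituting: Ksp = s(2s)^2 = 4s^3
s = (6.3 × 10^-7 / 4)^(1/3) = 5.4 × 10^-3 M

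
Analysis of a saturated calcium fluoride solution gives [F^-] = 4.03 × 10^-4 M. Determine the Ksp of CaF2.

Ksp = 3.27 x 10^-11

CaF2(s) ⇌ Ca^2+(aq) + 2 F^-(aq)
Stoichiometry gives [Ca^2+] = (1/2)[F^-] = 2.015 × 10^-4 M.
Ksp = [Ca^2+][F^-]^2
Ksp = 2.015 × 10^-4 × (4.03 × 10^-4)^2 = 3.27 x 10^-11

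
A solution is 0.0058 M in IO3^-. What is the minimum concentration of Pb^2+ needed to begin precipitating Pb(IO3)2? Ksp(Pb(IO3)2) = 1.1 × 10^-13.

[Pb^2+] = 3.3 × 10^-9 M

Pb(IO3)2(s) <=> Pb^2+(aq) + 2 IO3^-(aq)
Ksp = [Pb^2+][IO3^-]^2
Precipitation begins when Q = Ksp. With [IO3^-] = 0.0058 M:
1.1 × 10^-13 = (0.0058)^2 × [Pb^2+]
[Pb^2+] = (1.1 × 10^-13 / 3.36 × 10^-5) = 3.3 x 10^-9 M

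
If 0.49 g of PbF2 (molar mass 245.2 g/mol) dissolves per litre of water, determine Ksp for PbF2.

Ksp = 3.2 × 10^-8

Molar solubility s = (4.9 x 10^-1 g/L) / (245.2 g/mol) = 2.00 × 10^-3 M.
PbF2(s) ⇌ Pb^2+(aq) + 2 F^-(aq)
With molar solubility s: [Pb^2+] = s, [F^-] = 2s.
Ksp = [Pb^2+][F^-]^2
Substituting: Ksp = s(2s)^2 = 4s^3
With s = 2.00 x 10^-3: Ksp = 3.2 x 10^-8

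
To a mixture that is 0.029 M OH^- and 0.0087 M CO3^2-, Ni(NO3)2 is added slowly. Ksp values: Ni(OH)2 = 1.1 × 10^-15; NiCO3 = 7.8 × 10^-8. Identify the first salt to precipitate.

Ni(OH)2

Precipitation of each salt starts when its ion product equals its Ksp.
For Ni(OH)2: 1.1 × 10^-15 = (0.029)^2 × [Ni^2+]  ⇒  [Ni^2+] = 1.3 x 10^-12 M.
For NiCO3: 7.8 × 10^-8 = 0.0087 × [Ni^2+]  ⇒  [Ni^2+] = 9.0 x 10^-6 M.
The salt with the lower threshold [Ni^2+] precipitates first: Ni(OH)2.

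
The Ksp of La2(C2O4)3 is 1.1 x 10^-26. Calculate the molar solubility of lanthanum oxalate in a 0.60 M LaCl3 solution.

La2(C2O4)3(s) ⇌ 2 La^3+(aq) + 3 C2O4^2-(aq)
Ksp = [La^3+]^2[C2O4^2-]^3
If s mol/L dissolves here, [La^3+] = 0.60 + 2s ≈ 0.60, [C2O4^2-] = 3s (common-ion effect: La^3+ is already 0.60 M).
Ksp ≈ (0.60)^2 × (3s)^3
s = 1.0 x 10^-9 M
Check: 2s = 2.1 × 10^-9 ≪ 0.60, so the approximation is valid.

1.0 × 10^-9 M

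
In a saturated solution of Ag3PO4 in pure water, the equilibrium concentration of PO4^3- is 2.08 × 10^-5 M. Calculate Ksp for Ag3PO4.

Ksp = 5.05 × 10^-18

Ag3PO4(s) <=> 3 Ag^+(aq) + PO4^3-(aq)
Stoichiometry gives [Ag^+] = (3/1)[PO4^3-] = 6.240 × 10^-5 M.
Ksp = [Ag^+]^3[PO4^3-]
Ksp = (6.240 × 10^-5)^3 × 2.08 × 10^-5 = 5.05 × 10^-18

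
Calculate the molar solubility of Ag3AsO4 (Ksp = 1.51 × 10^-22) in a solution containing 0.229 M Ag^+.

Ag3AsO4(s) ⇌ 3 Ag^+(aq) + AsO4^3-(aq)
Ksp = [Ag^+]^3[AsO4^3-]
Let s = moles of Ag3AsO4 that dissolve per litre. [Ag^+] = 0.229 + 3s ≈ 0.229, [AsO4^3-] = s (Ksp is small, so little additional dissolves).
Ksp ≈ (0.229)^3 × s
s = 1.26 × 10^-20 M
Check: 3s = 3.8 × 10^-20 ≪ 0.229, so the approximation is valid.

s = 1.26e-20 M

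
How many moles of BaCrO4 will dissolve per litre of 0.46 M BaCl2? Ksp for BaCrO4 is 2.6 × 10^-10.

s = 5.7e-10 M

BaCrO4(s) <=> Ba^2+ + CrO4^2-
Ksp = [Ba^2+][CrO4^2-]
Let s be the molar solubility in this solution. [Ba^2+] = 0.46 + s ≈ 0.46, [CrO4^2-] = s (common-ion effect: Ba^2+ is already 0.46 M).
Ksp ≈ 0.46 × s
s = 5.7 × 10^-10 M
Check: s = 5.7 × 10^-10 ≪ 0.46, so the approximation is valid.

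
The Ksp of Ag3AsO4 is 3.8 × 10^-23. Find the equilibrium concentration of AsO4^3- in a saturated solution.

Ag3AsO4(s) <=> 3 Ag^+ + AsO4^3-
Ksp = [Ag^+]^3[AsO4^3-]
With molar solubility s: [Ag^+] = 3s, [AsO4^3-] = s.
Substituting: Ksp = (3s)^3s = 27s^4
s^4 = 3.8 × 10^-23 / 27, so s = 1.09 × 10^-6 M
[AsO4^3-] = s = 1.1 × 10^-6 M

1.1e-6 M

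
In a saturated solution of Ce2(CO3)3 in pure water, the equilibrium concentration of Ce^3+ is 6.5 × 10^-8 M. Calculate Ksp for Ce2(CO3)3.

3.9 × 10^-36

Ce2(CO3)3(s) ⇌ 2 Ce^3+ + 3 CO3^2-
Stoichiometry gives [CO3^2-] = (3/2)[Ce^3+] = 9.75 × 10^-8 M.
Ksp = [Ce^3+]^2[CO3^2-]^3
Ksp = (6.5 × 10^-8)^2 × (9.75 x 10^-8)^3 = 3.9 x 10^-36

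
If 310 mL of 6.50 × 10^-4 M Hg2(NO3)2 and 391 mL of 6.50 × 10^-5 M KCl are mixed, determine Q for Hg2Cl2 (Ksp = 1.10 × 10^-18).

Q ≈ 3.78e-13

Total volume = 310 + 391 = 701 mL.
[Hg2^2+] = 6.50 × 10^-4 × (310/701) = 2.874 × 10^-4 M
[Cl^-] = 6.50 x 10^-5 × (391/701) = 3.626 x 10^-5 M
Hg2Cl2(s) ⇌ Hg2^2+ + 2 Cl^-, so Q = [Hg2^2+][Cl^-]^2
Q = (2.874 × 10^-4)(3.626 x 10^-5)^2 = 3.78 × 10^-13
Q > Ksp, so Hg2Cl2 will precipitate.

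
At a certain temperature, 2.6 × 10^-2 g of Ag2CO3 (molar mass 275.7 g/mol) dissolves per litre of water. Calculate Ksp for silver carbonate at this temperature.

Ksp = 3.4e-12

Molar solubility s = (2.6 × 10^-2 g/L) / (275.7 g/mol) = 9.43 × 10^-5 M.
Ag2CO3(s) <=> 2 Ag^+ + CO3^2-
With molar solubility s: [Ag^+] = 2s, [CO3^2-] = s.
Ksp = [Ag^+]^2[CO3^2-]
Substituting: Ksp = (2s)^2s = 4s^3
Ksp = 4 × (9.43 × 10^-5)^3 = 3.4 × 10^-12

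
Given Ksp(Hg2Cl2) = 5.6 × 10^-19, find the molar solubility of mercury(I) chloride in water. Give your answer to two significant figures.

Hg2Cl2(s) ⇌ Hg2^2+ + 2 Cl^-
Ksp = [Hg2^2+][Cl^-]^2
With molar solubility s: [Hg2^2+] = s, [Cl^-] = 2s.
So Ksp = s × (2s)^2 = 4s^3
s = (5.6 × 10^-19 / 4)^(1/3) = 5.2 × 10^-7 M

s = 5.2e-7 M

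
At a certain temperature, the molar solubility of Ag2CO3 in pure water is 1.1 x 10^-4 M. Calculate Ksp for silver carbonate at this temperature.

Ag2CO3(s) <=> 2 Ag^+(aq) + CO3^2-(aq)
Let s = molar solubility. Then [Ag^+] = 2s and [CO3^2-] = s.
Ksp = [Ag^+]^2[CO3^2-]
Ksp = (2s)^2s = 4s^3
With s = 1.1 × 10^-4: Ksp = 5.3 × 10^-12

5.3e-12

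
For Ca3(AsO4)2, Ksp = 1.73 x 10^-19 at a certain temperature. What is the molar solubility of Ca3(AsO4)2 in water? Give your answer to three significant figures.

Ca3(AsO4)2(s) ⇌ 3 Ca^2+(aq) + 2 AsO4^3-(aq)
Ksp = [Ca^2+]^3[AsO4^3-]^2
If s mol/L of Ca3(AsO4)2 dissolves, [Ca^2+] = 3s and [AsO4^3-] = 2s.
Ksp = (3s)^3(2s)^2 = 108s^5
s^5 = 1.73 x 10^-19 / 108, so s = 6.93 × 10^-5 M

s = 6.93 x 10^-5 M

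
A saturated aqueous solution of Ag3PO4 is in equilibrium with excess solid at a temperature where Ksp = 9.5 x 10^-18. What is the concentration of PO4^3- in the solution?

2.4 × 10^-5 M

Ag3PO4(s) ⇌ 3 Ag^+ + PO4^3-
Ksp = [Ag^+]^3[PO4^3-]
With molar solubility s: [Ag^+] = 3s, [PO4^3-] = s.
So Ksp = (3s)^3 × s = 27s^4
s^4 = 9.5 x 10^-18 / 27, so s = 2.44 × 10^-5 M
[PO4^3-] = s = 2.4 × 10^-5 M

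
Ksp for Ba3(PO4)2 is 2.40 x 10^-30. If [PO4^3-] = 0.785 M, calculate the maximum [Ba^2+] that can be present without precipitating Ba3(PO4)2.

1.57 × 10^-10 M

Ba3(PO4)2(s) ⇌ 3 Ba^2+ + 2 PO4^3-
Ksp = [Ba^2+]^3[PO4^3-]^2
Precipitation begins when Q = Ksp. With [PO4^3-] = 0.785 M:
2.40 x 10^-30 = (0.785)^2 × [Ba^2+]^3
[Ba^2+] = (2.40 x 10^-30 / 6.162 × 10^-1)^(1/3) = 1.57 × 10^-10 M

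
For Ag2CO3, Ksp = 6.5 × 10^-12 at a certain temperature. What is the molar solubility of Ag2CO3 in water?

Ag2CO3(s) <=> 2 Ag^+(aq) + CO3^2-(aq)
Ksp = [Ag^+]^2[CO3^2-]
With molar solubility s: [Ag^+] = 2s, [CO3^2-] = s.
Ksp = (2s)^2s = 4s^3
s^3 = 6.5 × 10^-12 / 4, so s = 1.2 x 10^-4 M

1.2 x 10^-4 M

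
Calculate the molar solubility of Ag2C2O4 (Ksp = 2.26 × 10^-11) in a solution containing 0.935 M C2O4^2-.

Ag2C2O4(s) <=> 2 Ag^+(aq) + C2O4^2-(aq)
Ksp = [Ag^+]^2[C2O4^2-]
Let s be the molar solubility in this solution. [Ag^+] = 2s, [C2O4^2-] = 0.935 + s ≈ 0.935 (common-ion effect: C2O4^2- is already 0.935 M).
Ksp ≈ (2s)^2 × 0.935
s = 2.46 × 10^-6 M
Check: s = 2.5 x 10^-6 ≪ 0.935, so the approximation is valid.

2.46e-6 M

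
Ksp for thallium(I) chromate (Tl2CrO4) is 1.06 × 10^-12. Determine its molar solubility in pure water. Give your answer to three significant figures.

Tl2CrO4(s) <=> 2 Tl^+ + CrO4^2-
Ksp = [Tl^+]^2[CrO4^2-]
With molar solubility s: [Tl^+] = 2s, [CrO4^2-] = s.
Substituting: Ksp = (2s)^2s = 4s^3
Solving, s = (1.06 × 10^-12/4)^(1/3) = 6.42 × 10^-5 M

6.42 × 10^-5 M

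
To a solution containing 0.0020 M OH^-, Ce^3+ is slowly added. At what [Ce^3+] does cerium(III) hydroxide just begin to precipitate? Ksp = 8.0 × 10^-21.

Ce(OH)3(s) <=> Ce^3+ + 3 OH^-
Ksp = [Ce^3+][OH^-]^3
Precipitation begins when Q = Ksp. With [OH^-] = 0.0020 M:
8.0 × 10^-21 = (0.0020)^3 × [Ce^3+]
[Ce^3+] = (8.0 × 10^-21 / 8.00 × 10^-9) = 1.0 × 10^-12 M

[Ce^3+] ≈ 1.0e-12 M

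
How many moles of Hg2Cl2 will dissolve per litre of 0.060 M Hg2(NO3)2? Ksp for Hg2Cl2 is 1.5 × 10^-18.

Hg2Cl2(s) ⇌ Hg2^2+ + 2 Cl^-
Ksp = [Hg2^2+][Cl^-]^2
Let s be the molar solubility in this solution. [Hg2^2+] = 0.060 + s ≈ 0.060, [Cl^-] = 2s (since Hg2^2+ from Hg2(NO3)2 dominates).
Ksp ≈ 0.060 × (2s)^2
s = 2.5 × 10^-9 M
Check: s = 2.5 × 10^-9 ≪ 0.060, so the approximation is valid.

s = 2.5 × 10^-9 M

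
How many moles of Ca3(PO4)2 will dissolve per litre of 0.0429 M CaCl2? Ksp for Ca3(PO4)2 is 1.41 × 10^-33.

Ca3(PO4)2(s) <=> 3 Ca^2+(aq) + 2 PO4^3-(aq)
Ksp = [Ca^2+]^3[PO4^3-]^2
Let s = moles of Ca3(PO4)2 that dissolve per litre. [Ca^2+] = 0.0429 + 3s ≈ 0.0429, [PO4^3-] = 2s (Ksp is small, so little additional dissolves).
Ksp ≈ (0.0429)^3 × (2s)^2
s = 2.11 × 10^-15 M
Check: 3s = 6.3 × 10^-15 ≪ 0.0429, so the approximation is valid.

2.11 × 10^-15 M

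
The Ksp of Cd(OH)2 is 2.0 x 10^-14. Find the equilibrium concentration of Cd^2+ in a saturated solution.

[Cd^2+] = 1.7e-5 M

Cd(OH)2(s) ⇌ Cd^2+ + 2 OH^-
Ksp = [Cd^2+][OH^-]^2
Let s = molar solubility. Then [Cd^2+] = s and [OH^-] = 2s.
Ksp = s(2s)^2 = 4s^3
Solving, s = (2.0 x 10^-14/4)^(1/3) = 1.71 × 10^-5 M
[Cd^2+] = s = 1.7 x 10^-5 M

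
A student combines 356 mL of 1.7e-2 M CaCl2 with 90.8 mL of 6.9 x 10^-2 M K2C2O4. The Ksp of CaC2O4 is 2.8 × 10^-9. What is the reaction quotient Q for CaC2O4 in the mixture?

Q = 1.9 × 10^-4

Total volume = 356 + 90.8 = 446.8 mL.
[Ca^2+] = 1.7 x 10^-2 × (356/446.8) = 1.35 × 10^-2 M
[C2O4^2-] = 6.9 × 10^-2 × (90.8/446.8) = 1.40 × 10^-2 M
CaC2O4(s) ⇌ Ca^2+(aq) + C2O4^2-(aq), so Q = [Ca^2+][C2O4^2-]
Q = (1.35 × 10^-2)(1.40 × 10^-2) = 1.9 x 10^-4
Q > Ksp, so CaC2O4 will precipitate.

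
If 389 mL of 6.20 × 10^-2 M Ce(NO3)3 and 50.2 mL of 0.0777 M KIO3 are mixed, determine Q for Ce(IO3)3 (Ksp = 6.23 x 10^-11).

3.85e-8

Total volume = 389 + 50.2 = 439.2 mL.
[Ce^3+] = 6.20 × 10^-2 × (389/439.2) = 5.491 x 10^-2 M
[IO3^-] = 7.77 × 10^-2 × (50.2/439.2) = 8.881 × 10^-3 M
Ce(IO3)3(s) ⇌ Ce^3+ + 3 IO3^-, so Q = [Ce^3+][IO3^-]^3
Q = (5.491 × 10^-2)(8.881 × 10^-3)^3 = 3.85 x 10^-8
Q > Ksp, so Ce(IO3)3 will precipitate.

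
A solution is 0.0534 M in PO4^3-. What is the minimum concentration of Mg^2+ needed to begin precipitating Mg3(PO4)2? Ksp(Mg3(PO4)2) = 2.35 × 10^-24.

[Mg^2+] = 9.38e-8 M

Mg3(PO4)2(s) <=> 3 Mg^2+ + 2 PO4^3-
Ksp = [Mg^2+]^3[PO4^3-]^2
Precipitation begins when Q = Ksp. With [PO4^3-] = 0.0534 M:
2.35 × 10^-24 = (0.0534)^2 × [Mg^2+]^3
[Mg^2+] = (2.35 × 10^-24 / 2.852 x 10^-3)^(1/3) = 9.38 × 10^-8 M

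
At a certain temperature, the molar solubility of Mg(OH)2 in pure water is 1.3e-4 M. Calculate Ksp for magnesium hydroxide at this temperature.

Ksp ≈ 8.8e-12

Mg(OH)2(s) ⇌ Mg^2+ + 2 OH^-
With molar solubility s: [Mg^2+] = s, [OH^-] = 2s.
Ksp = [Mg^2+][OH^-]^2
So Ksp = s × (2s)^2 = 4s^3
With s = 1.3 x 10^-4: Ksp = 8.8 × 10^-12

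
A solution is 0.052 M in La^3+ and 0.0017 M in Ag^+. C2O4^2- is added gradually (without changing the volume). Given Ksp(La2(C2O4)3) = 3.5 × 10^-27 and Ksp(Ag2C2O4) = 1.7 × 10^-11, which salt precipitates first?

La2(C2O4)3

Each salt begins to precipitate when Q = Ksp, i.e. when [C2O4^2-] reaches its threshold.
For La2(C2O4)3: 3.5 × 10^-27 = (0.052)^2 × [C2O4^2-]^3  ⇒  [C2O4^2-] = 1.1 × 10^-8 M.
For Ag2C2O4: 1.7 × 10^-11 = (0.0017)^2 × [C2O4^2-]  ⇒  [C2O4^2-] = 5.9 x 10^-6 M.
The salt with the lower threshold [C2O4^2-] precipitates first: La2(C2O4)3.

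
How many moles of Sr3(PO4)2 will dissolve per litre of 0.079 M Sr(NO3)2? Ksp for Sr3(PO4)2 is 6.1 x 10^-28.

5.6 x 10^-13 M

Sr3(PO4)2(s) ⇌ 3 Sr^2+(aq) + 2 PO4^3-(aq)
Ksp = [Sr^2+]^3[PO4^3-]^2
Let s be the molar solubility in this solution. [Sr^2+] = 0.079 + 3s ≈ 0.079, [PO4^3-] = 2s (Ksp is small, so little additional dissolves).
Ksp ≈ (0.079)^3 × (2s)^2
s = 5.6 × 10^-13 M
Check: 3s = 1.7 x 10^-12 ≪ 0.079, so the approximation is valid.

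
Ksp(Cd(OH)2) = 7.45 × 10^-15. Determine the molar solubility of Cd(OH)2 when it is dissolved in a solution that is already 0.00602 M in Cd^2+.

s ≈ 5.56e-7 M

Cd(OH)2(s) ⇌ Cd^2+(aq) + 2 OH^-(aq)
Ksp = [Cd^2+][OH^-]^2
If s mol/L dissolves here, [Cd^2+] = 0.00602 + s ≈ 0.00602, [OH^-] = 2s (common-ion effect: Cd^2+ is already 0.00602 M).
Ksp ≈ 0.00602 × (2s)^2
s = 5.56 × 10^-7 M
Check: s = 5.6 x 10^-7 ≪ 0.00602, so the approximation is valid.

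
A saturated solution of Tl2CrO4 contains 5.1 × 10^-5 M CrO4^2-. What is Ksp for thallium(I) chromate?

Tl2CrO4(s) <=> 2 Tl^+(aq) + CrO4^2-(aq)
Stoichiometry gives [Tl^+] = (2/1)[CrO4^2-] = 1.02 x 10^-4 M.
Ksp = [Tl^+]^2[CrO4^2-]
Ksp = (1.02 × 10^-4)^2 × 5.1 × 10^-5 = 5.3 x 10^-13

Ksp = 5.3 × 10^-13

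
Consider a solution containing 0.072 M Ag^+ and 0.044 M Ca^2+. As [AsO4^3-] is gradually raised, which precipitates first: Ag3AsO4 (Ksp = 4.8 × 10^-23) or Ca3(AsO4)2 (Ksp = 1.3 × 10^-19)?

Ag3AsO4

Each salt begins to precipitate when Q = Ksp, i.e. when [AsO4^3-] reaches its threshold.
For Ag3AsO4: 4.8 × 10^-23 = (0.072)^3 × [AsO4^3-]  ⇒  [AsO4^3-] = 1.3 × 10^-19 M.
For Ca3(AsO4)2: 1.3 × 10^-19 = (0.044)^3 × [AsO4^3-]^2  ⇒  [AsO4^3-] = 3.9 × 10^-8 M.
The salt with the lower threshold [AsO4^3-] precipitates first: Ag3AsO4.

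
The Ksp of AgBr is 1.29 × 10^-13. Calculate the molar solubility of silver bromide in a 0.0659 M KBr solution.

AgBr(s) ⇌ Ag^+(aq) + Br^-(aq)
Ksp = [Ag^+][Br^-]
Let s be the molar solubility in this solution. [Ag^+] = s, [Br^-] = 0.0659 + s ≈ 0.0659 (since Br^- from KBr dominates).
Ksp ≈ s × 0.0659
s = 1.96 x 10^-12 M
Check: s = 2.0 × 10^-12 ≪ 0.0659, so the approximation is valid.

s = 1.96 × 10^-12 M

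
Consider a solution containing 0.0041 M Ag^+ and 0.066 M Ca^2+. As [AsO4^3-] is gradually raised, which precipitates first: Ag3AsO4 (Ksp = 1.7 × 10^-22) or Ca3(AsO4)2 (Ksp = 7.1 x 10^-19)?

Each salt begins to precipitate when Q = Ksp, i.e. when [AsO4^3-] reaches its threshold.
For Ag3AsO4: 1.7 × 10^-22 = (0.0041)^3 × [AsO4^3-]  ⇒  [AsO4^3-] = 2.5 x 10^-15 M.
For Ca3(AsO4)2: 7.1 x 10^-19 = (0.066)^3 × [AsO4^3-]^2  ⇒  [AsO4^3-] = 5.0 × 10^-8 M.
The salt with the lower threshold [AsO4^3-] precipitates first: Ag3AsO4.

Ag3AsO4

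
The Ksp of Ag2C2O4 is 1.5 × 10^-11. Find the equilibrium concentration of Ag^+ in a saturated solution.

3.1 × 10^-4 M

Ag2C2O4(s) ⇌ 2 Ag^+ + C2O4^2-
Ksp = [Ag^+]^2[C2O4^2-]
For each mole of Ag2C2O4 that dissolves: [Ag^+] = 2s, [C2O4^2-] = s.
Substituting: Ksp = (2s)^2s = 4s^3
Solving, s = (1.5 × 10^-11/4)^(1/3) = 1.55 x 10^-4 M
[Ag^+] = 2s = 3.1 x 10^-4 M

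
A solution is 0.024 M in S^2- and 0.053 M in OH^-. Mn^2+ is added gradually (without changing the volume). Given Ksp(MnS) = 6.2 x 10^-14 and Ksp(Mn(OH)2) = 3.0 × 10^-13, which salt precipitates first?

MnS

Each salt begins to precipitate when Q = Ksp, i.e. when [Mn^2+] reaches its threshold.
For MnS: 6.2 x 10^-14 = 0.024 × [Mn^2+]  ⇒  [Mn^2+] = 2.6 x 10^-12 M.
For Mn(OH)2: 3.0 × 10^-13 = (0.053)^2 × [Mn^2+]  ⇒  [Mn^2+] = 1.1 x 10^-10 M.
The salt with the lower threshold [Mn^2+] precipitates first: MnS.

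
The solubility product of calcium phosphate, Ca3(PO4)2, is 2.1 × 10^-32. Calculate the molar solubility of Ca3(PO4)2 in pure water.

s ≈ 1.8 x 10^-7 M

Ca3(PO4)2(s) ⇌ 3 Ca^2+(aq) + 2 PO4^3-(aq)
Ksp = [Ca^2+]^3[PO4^3-]^2
For each mole of Ca3(PO4)2 that dissolves: [Ca^2+] = 3s, [PO4^3-] = 2s.
Substituting: Ksp = (3s)^3(2s)^2 = 108s^5
Solving, s = (2.1 × 10^-32/108)^(1/5) = 1.8 x 10^-7 M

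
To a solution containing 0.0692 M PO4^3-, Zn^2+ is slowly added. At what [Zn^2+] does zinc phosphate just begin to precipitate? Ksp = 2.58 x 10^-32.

[Zn^2+] = 1.75 × 10^-10 M

Zn3(PO4)2(s) <=> 3 Zn^2+ + 2 PO4^3-
Ksp = [Zn^2+]^3[PO4^3-]^2
Precipitation begins when Q = Ksp. With [PO4^3-] = 0.0692 M:
2.58 x 10^-32 = (0.0692)^2 × [Zn^2+]^3
[Zn^2+] = (2.58 x 10^-32 / 4.789 × 10^-3)^(1/3) = 1.75 × 10^-10 M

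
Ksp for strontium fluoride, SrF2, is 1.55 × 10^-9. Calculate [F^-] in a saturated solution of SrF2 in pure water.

SrF2(s) ⇌ Sr^2+(aq) + 2 F^-(aq)
Ksp = [Sr^2+][F^-]^2
For each mole of SrF2 that dissolves: [Sr^2+] = s, [F^-] = 2s.
Substituting: Ksp = s(2s)^2 = 4s^3
s^3 = 1.55 × 10^-9 / 4, so s = 7.290 × 10^-4 M
[F^-] = 2s = 1.46 x 10^-3 M

1.46e-3 M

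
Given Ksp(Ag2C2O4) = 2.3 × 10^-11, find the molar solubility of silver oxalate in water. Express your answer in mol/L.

Ag2C2O4(s) ⇌ 2 Ag^+(aq) + C2O4^2-(aq)
Ksp = [Ag^+]^2[C2O4^2-]
With molar solubility s: [Ag^+] = 2s, [C2O4^2-] = s.
Substituting: Ksp = (2s)^2s = 4s^3
s^3 = 2.3 × 10^-11 / 4, so s = 1.8 × 10^-4 M

1.8 × 10^-4 M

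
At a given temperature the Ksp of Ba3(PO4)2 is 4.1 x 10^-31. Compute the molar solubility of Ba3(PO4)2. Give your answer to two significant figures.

s ≈ 3.3 x 10^-7 M

Ba3(PO4)2(s) <=> 3 Ba^2+ + 2 PO4^3-
Ksp = [Ba^2+]^3[PO4^3-]^2
If s mol/L of Ba3(PO4)2 dissolves, [Ba^2+] = 3s and [PO4^3-] = 2s.
So Ksp = (3s)^3 × (2s)^2 = 108s^5
Solving, s = (4.1 x 10^-31/108)^(1/5) = 3.3 x 10^-7 M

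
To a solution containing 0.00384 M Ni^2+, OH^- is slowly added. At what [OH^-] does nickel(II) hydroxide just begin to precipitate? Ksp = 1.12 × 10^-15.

Ni(OH)2(s) ⇌ Ni^2+(aq) + 2 OH^-(aq)
Ksp = [Ni^2+][OH^-]^2
Precipitation begins when Q = Ksp. With [Ni^2+] = 0.00384 M:
1.12 × 10^-15 = (0.00384) × [OH^-]^2
[OH^-] = (1.12 × 10^-15 / 3.84 × 10^-3)^(1/2) = 5.40 x 10^-7 M

[OH^-] = 5.40 × 10^-7 M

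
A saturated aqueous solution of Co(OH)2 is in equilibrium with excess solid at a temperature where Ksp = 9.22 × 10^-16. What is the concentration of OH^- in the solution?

1.23 × 10^-5 M

Co(OH)2(s) ⇌ Co^2+ + 2 OH^-
Ksp = [Co^2+][OH^-]^2
For each mole of Co(OH)2 that dissolves: [Co^2+] = s, [OH^-] = 2s.
Substituting: Ksp = s(2s)^2 = 4s^3
s = (9.22 × 10^-16 / 4)^(1/3) = 6.131 x 10^-6 M
[OH^-] = 2s = 1.23 x 10^-5 M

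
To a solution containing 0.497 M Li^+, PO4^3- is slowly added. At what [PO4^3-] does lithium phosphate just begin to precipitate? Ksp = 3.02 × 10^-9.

[PO4^3-] ≈ 2.46 × 10^-8 M

Li3PO4(s) ⇌ 3 Li^+ + PO4^3-
Ksp = [Li^+]^3[PO4^3-]
Precipitation begins when Q = Ksp. With [Li^+] = 0.497 M:
3.02 × 10^-9 = (0.497)^3 × [PO4^3-]
[PO4^3-] = (3.02 × 10^-9 / 1.228 × 10^-1) = 2.46 x 10^-8 M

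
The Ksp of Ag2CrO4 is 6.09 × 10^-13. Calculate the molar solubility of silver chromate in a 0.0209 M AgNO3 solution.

1.39 × 10^-9 M

Ag2CrO4(s) ⇌ 2 Ag^+ + CrO4^2-
Ksp = [Ag^+]^2[CrO4^2-]
If s mol/L dissolves here, [Ag^+] = 0.0209 + 2s ≈ 0.0209, [CrO4^2-] = s (since Ag^+ from AgNO3 dominates).
Ksp ≈ (0.0209)^2 × s
s = 1.39 × 10^-9 M
Check: 2s = 2.8 × 10^-9 ≪ 0.0209, so the approximation is valid.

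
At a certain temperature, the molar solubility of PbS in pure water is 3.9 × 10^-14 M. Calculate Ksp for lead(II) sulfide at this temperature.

PbS(s) ⇌ Pb^2+(aq) + S^2-(aq)
For each mole of PbS that dissolves: [Pb^2+] = s, [S^2-] = s.
Ksp = [Pb^2+][S^2-]
Ksp = s × s = s^2
Ksp = (3.9 × 10^-14)^2 = 1.5 × 10^-27

1.5e-27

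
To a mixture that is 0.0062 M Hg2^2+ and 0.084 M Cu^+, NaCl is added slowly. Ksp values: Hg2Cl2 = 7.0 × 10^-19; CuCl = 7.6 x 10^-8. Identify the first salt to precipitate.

Hg2Cl2

Each salt begins to precipitate when Q = Ksp, i.e. when [Cl^-] reaches its threshold.
For Hg2Cl2: 7.0 × 10^-19 = 0.0062 × [Cl^-]^2  ⇒  [Cl^-] = 1.1 x 10^-8 M.
For CuCl: 7.6 x 10^-8 = 0.084 × [Cl^-]  ⇒  [Cl^-] = 9.0 x 10^-7 M.
The salt with the lower threshold [Cl^-] precipitates first: Hg2Cl2.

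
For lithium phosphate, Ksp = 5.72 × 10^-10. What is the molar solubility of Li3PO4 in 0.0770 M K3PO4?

s ≈ 6.50 × 10^-4 M

Li3PO4(s) ⇌ 3 Li^+(aq) + PO4^3-(aq)
Ksp = [Li^+]^3[PO4^3-]
If s mol/L dissolves here, [Li^+] = 3s, [PO4^3-] = 0.0770 + s ≈ 0.0770 (Ksp is small, so little additional dissolves).
Ksp ≈ (3s)^3 × 0.0770
s = 6.50 x 10^-4 M
Check: s = 6.5 × 10^-4 ≪ 0.0770, so the approximation is valid.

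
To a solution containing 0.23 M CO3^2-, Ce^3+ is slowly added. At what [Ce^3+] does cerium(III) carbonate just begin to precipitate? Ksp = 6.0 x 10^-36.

[Ce^3+] = 2.2 × 10^-17 M

Ce2(CO3)3(s) <=> 2 Ce^3+(aq) + 3 CO3^2-(aq)
Ksp = [Ce^3+]^2[CO3^2-]^3
Precipitation begins when Q = Ksp. With [CO3^2-] = 0.23 M:
6.0 x 10^-36 = (0.23)^3 × [Ce^3+]^2
[Ce^3+] = (6.0 x 10^-36 / 1.22 × 10^-2)^(1/2) = 2.2 x 10^-17 M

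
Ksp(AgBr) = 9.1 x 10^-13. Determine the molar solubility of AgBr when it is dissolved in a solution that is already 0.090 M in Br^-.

1.0 × 10^-11 M

AgBr(s) ⇌ Ag^+(aq) + Br^-(aq)
Ksp = [Ag^+][Br^-]
Let s be the molar solubility in this solution. [Ag^+] = s, [Br^-] = 0.090 + s ≈ 0.090 (common-ion effect: Br^- is already 0.090 M).
Ksp ≈ s × 0.090
s = 1.0 × 10^-11 M
Check: s = 1.0 × 10^-11 ≪ 0.090, so the approximation is valid.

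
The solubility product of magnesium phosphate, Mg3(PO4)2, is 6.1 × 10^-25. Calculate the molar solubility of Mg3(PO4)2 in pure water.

Mg3(PO4)2(s) ⇌ 3 Mg^2+ + 2 PO4^3-
Ksp = [Mg^2+]^3[PO4^3-]^2
Let s = molar solubility. Then [Mg^2+] = 3s and [PO4^3-] = 2s.
Ksp = (3s)^3(2s)^2 = 108s^5
s = (6.1 × 10^-25 / 108)^(1/5) = 5.6 × 10^-6 M

5.6e-6 M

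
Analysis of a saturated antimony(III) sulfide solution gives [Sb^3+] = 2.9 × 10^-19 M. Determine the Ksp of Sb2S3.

Sb2S3(s) <=> 2 Sb^3+ + 3 S^2-
Stoichiometry gives [S^2-] = (3/2)[Sb^3+] = 4.35 x 10^-19 M.
Ksp = [Sb^3+]^2[S^2-]^3
Ksp = (2.9 x 10^-19)^2 × (4.35 × 10^-19)^3 = 6.9 x 10^-93

Ksp ≈ 6.9 x 10^-93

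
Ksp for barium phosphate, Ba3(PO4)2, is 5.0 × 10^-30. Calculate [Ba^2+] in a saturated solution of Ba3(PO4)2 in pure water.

Ba3(PO4)2(s) ⇌ 3 Ba^2+(aq) + 2 PO4^3-(aq)
Ksp = [Ba^2+]^3[PO4^3-]^2
For each mole of Ba3(PO4)2 that dissolves: [Ba^2+] = 3s, [PO4^3-] = 2s.
So Ksp = (3s)^3 × (2s)^2 = 108s^5
Solving, s = (5.0 × 10^-30/108)^(1/5) = 5.41 × 10^-7 M
[Ba^2+] = 3s = 1.6 × 10^-6 M

[Ba^2+] ≈ 1.6e-6 M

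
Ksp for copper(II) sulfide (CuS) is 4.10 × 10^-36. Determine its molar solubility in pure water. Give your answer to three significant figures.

CuS(s) ⇌ Cu^2+ + S^2-
Ksp = [Cu^2+][S^2-]
With molar solubility s: [Cu^2+] = s, [S^2-] = s.
Ksp = s × s = s^2
s = √(4.10 × 10^-36) = 2.02 × 10^-18 M

s = 2.02 × 10^-18 M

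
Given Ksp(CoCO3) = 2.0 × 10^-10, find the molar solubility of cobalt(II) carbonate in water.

1.4 × 10^-5 M

CoCO3(s) ⇌ Co^2+ + CO3^2-
Ksp = [Co^2+][CO3^2-]
If s mol/L of CoCO3 dissolves, [Co^2+] = s and [CO3^2-] = s.
Ksp = (s)(s) = s^2
s = (2.0 × 10^-10)^(1/2) = 1.4 × 10^-5 M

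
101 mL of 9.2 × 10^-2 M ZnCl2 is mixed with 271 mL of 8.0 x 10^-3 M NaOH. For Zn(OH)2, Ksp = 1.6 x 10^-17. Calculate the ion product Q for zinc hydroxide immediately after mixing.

Total volume = 101 + 271 = 372 mL.
[Zn^2+] = 9.2 x 10^-2 × (101/372) = 2.50 x 10^-2 M
[OH^-] = 8.0 × 10^-3 × (271/372) = 5.83 x 10^-3 M
Zn(OH)2(s) <=> Zn^2+(aq) + 2 OH^-(aq), so Q = [Zn^2+][OH^-]^2
Q = (2.50 × 10^-2)(5.83 x 10^-3)^2 = 8.5 × 10^-7
Q > Ksp, so Zn(OH)2 will precipitate.

Q ≈ 8.5e-7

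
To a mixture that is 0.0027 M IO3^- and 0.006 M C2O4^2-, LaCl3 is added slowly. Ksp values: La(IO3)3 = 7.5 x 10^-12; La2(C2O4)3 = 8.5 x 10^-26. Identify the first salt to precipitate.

Precipitation of each salt starts when its ion product equals its Ksp.
For La(IO3)3: 7.5 x 10^-12 = (0.0027)^3 × [La^3+]  ⇒  [La^3+] = 3.8 × 10^-4 M.
For La2(C2O4)3: 8.5 x 10^-26 = (0.006)^3 × [La^3+]^2  ⇒  [La^3+] = 6.3 x 10^-10 M.
The salt with the lower threshold [La^3+] precipitates first: La2(C2O4)3.

La2(C2O4)3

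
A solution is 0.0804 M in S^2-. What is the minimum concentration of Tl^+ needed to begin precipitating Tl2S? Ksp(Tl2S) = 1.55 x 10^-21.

Tl2S(s) ⇌ 2 Tl^+(aq) + S^2-(aq)
Ksp = [Tl^+]^2[S^2-]
Precipitation begins when Q = Ksp. With [S^2-] = 0.0804 M:
1.55 x 10^-21 = (0.0804) × [Tl^+]^2
[Tl^+] = (1.55 x 10^-21 / 8.04 × 10^-2)^(1/2) = 1.39 x 10^-10 M

[Tl^+] ≈ 1.39 × 10^-10 M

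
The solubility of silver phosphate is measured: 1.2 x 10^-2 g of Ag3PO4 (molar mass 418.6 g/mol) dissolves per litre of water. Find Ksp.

Ksp ≈ 1.8e-17

Molar solubility s = (1.2 × 10^-2 g/L) / (418.6 g/mol) = 2.87 × 10^-5 M.
Ag3PO4(s) ⇌ 3 Ag^+(aq) + PO4^3-(aq)
With molar solubility s: [Ag^+] = 3s, [PO4^3-] = s.
Ksp = [Ag^+]^3[PO4^3-]
So Ksp = (3s)^3 × s = 27s^4
Ksp = 27 × (2.87 × 10^-5)^4 = 1.8 × 10^-17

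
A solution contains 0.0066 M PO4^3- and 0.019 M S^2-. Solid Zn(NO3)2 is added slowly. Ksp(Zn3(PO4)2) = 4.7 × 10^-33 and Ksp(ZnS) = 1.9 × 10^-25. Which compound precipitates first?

ZnS

Each salt begins to precipitate when Q = Ksp, i.e. when [Zn^2+] reaches its threshold.
For Zn3(PO4)2: 4.7 × 10^-33 = (0.0066)^2 × [Zn^2+]^3  ⇒  [Zn^2+] = 4.8 × 10^-10 M.
For ZnS: 1.9 × 10^-25 = 0.019 × [Zn^2+]  ⇒  [Zn^2+] = 1.0 x 10^-23 M.
The salt with the lower threshold [Zn^2+] precipitates first: ZnS.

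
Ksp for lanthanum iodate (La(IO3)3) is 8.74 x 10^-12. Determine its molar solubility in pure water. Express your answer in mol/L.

La(IO3)3(s) ⇌ La^3+(aq) + 3 IO3^-(aq)
Ksp = [La^3+][IO3^-]^3
For each mole of La(IO3)3 that dissolves: [La^3+] = s, [IO3^-] = 3s.
Ksp = s(3s)^3 = 27s^4
s = (8.74 x 10^-12 / 27)^(1/4) = 7.54 × 10^-4 M

7.54 x 10^-4 M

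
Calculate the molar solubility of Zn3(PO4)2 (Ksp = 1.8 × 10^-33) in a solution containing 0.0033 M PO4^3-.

s = 1.8 x 10^-10 M

Zn3(PO4)2(s) ⇌ 3 Zn^2+(aq) + 2 PO4^3-(aq)
Ksp = [Zn^2+]^3[PO4^3-]^2
Let s = moles of Zn3(PO4)2 that dissolve per litre. [Zn^2+] = 3s, [PO4^3-] = 0.0033 + 2s ≈ 0.0033 (Ksp is small, so little additional dissolves).
Ksp ≈ (3s)^3 × (0.0033)^2
s = 1.8 × 10^-10 M
Check: 2s = 3.7 x 10^-10 ≪ 0.0033, so the approximation is valid.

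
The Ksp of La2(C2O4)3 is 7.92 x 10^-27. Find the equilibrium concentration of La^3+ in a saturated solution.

La2(C2O4)3(s) <=> 2 La^3+ + 3 C2O4^2-
Ksp = [La^3+]^2[C2O4^2-]^3
Let s = molar solubility. Then [La^3+] = 2s and [C2O4^2-] = 3s.
Ksp = (2s)^2(3s)^3 = 108s^5
s = (7.92 x 10^-27 / 108)^(1/5) = 2.361 x 10^-6 M
[La^3+] = 2s = 4.72 × 10^-6 M

4.72 x 10^-6 M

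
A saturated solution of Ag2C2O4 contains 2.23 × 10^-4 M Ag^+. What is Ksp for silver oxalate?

5.54 × 10^-12

Ag2C2O4(s) ⇌ 2 Ag^+(aq) + C2O4^2-(aq)
Stoichiometry gives [C2O4^2-] = (1/2)[Ag^+] = 1.115 x 10^-4 M.
Ksp = [Ag^+]^2[C2O4^2-]
Ksp = (2.23 × 10^-4)^2 × 1.115 x 10^-4 = 5.54 × 10^-12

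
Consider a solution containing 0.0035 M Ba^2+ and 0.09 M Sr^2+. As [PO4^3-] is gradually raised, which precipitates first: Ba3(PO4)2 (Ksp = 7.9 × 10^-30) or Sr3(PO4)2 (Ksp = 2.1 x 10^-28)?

Sr3(PO4)2

Precipitation of each salt starts when its ion product equals its Ksp.
For Ba3(PO4)2: 7.9 × 10^-30 = (0.0035)^3 × [PO4^3-]^2  ⇒  [PO4^3-] = 1.4 × 10^-11 M.
For Sr3(PO4)2: 2.1 x 10^-28 = (0.09)^3 × [PO4^3-]^2  ⇒  [PO4^3-] = 5.4 x 10^-13 M.
The salt with the lower threshold [PO4^3-] precipitates first: Sr3(PO4)2.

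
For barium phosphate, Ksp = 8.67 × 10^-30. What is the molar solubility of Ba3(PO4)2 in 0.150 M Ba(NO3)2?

Ba3(PO4)2(s) ⇌ 3 Ba^2+ + 2 PO4^3-
Ksp = [Ba^2+]^3[PO4^3-]^2
Let s = moles of Ba3(PO4)2 that dissolve per litre. [Ba^2+] = 0.150 + 3s ≈ 0.150, [PO4^3-] = 2s (since Ba^2+ from Ba(NO3)2 dominates).
Ksp ≈ (0.150)^3 × (2s)^2
s = 2.53 x 10^-14 M
Check: 3s = 7.6 x 10^-14 ≪ 0.150, so the approximation is valid.

s ≈ 2.53 × 10^-14 M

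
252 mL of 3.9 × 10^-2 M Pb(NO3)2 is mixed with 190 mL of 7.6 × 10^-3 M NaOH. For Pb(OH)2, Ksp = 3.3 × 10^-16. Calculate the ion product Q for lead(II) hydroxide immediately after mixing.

Q ≈ 2.4e-7

Total volume = 252 + 190 = 442 mL.
[Pb^2+] = 3.9 x 10^-2 × (252/442) = 2.22 x 10^-2 M
[OH^-] = 7.6 × 10^-3 × (190/442) = 3.27 × 10^-3 M
Pb(OH)2(s) ⇌ Pb^2+(aq) + 2 OH^-(aq), so Q = [Pb^2+][OH^-]^2
Q = (2.22 × 10^-2)(3.27 x 10^-3)^2 = 2.4 × 10^-7
Q > Ksp, so Pb(OH)2 will precipitate.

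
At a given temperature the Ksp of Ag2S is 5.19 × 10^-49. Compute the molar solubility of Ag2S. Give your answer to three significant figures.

s ≈ 5.06 × 10^-17 M

Ag2S(s) ⇌ 2 Ag^+ + S^2-
Ksp = [Ag^+]^2[S^2-]
With molar solubility s: [Ag^+] = 2s, [S^2-] = s.
Ksp = (2s)^2s = 4s^3
Solving, s = (5.19 × 10^-49/4)^(1/3) = 5.06 × 10^-17 M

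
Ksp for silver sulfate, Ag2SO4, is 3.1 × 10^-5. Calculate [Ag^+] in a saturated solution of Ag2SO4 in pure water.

4.0 x 10^-2 M

Ag2SO4(s) ⇌ 2 Ag^+(aq) + SO4^2-(aq)
Ksp = [Ag^+]^2[SO4^2-]
If s mol/L of Ag2SO4 dissolves, [Ag^+] = 2s and [SO4^2-] = s.
Ksp = (2s)^2s = 4s^3
s^3 = 3.1 × 10^-5 / 4, so s = 1.98 x 10^-2 M
[Ag^+] = 2s = 4.0 × 10^-2 M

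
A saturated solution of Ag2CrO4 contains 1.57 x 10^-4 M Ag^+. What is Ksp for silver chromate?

1.93 × 10^-12

Ag2CrO4(s) <=> 2 Ag^+(aq) + CrO4^2-(aq)
Stoichiometry gives [CrO4^2-] = (1/2)[Ag^+] = 7.850 × 10^-5 M.
Ksp = [Ag^+]^2[CrO4^2-]
Ksp = (1.57 × 10^-4)^2 × 7.850 x 10^-5 = 1.93 × 10^-12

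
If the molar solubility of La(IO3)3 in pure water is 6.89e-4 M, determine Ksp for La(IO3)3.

6.08 × 10^-12

La(IO3)3(s) <=> La^3+ + 3 IO3^-
With molar solubility s: [La^3+] = s, [IO3^-] = 3s.
Ksp = [La^3+][IO3^-]^3
Substituting: Ksp = s(3s)^3 = 27s^4
With s = 6.89 × 10^-4: Ksp = 6.08 × 10^-12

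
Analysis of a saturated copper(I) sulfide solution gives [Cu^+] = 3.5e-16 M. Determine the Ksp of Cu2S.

Ksp = 2.1 × 10^-47

Cu2S(s) ⇌ 2 Cu^+(aq) + S^2-(aq)
Stoichiometry gives [S^2-] = (1/2)[Cu^+] = 1.75 × 10^-16 M.
Ksp = [Cu^+]^2[S^2-]
Ksp = (3.5 x 10^-16)^2 × 1.75 x 10^-16 = 2.1 × 10^-47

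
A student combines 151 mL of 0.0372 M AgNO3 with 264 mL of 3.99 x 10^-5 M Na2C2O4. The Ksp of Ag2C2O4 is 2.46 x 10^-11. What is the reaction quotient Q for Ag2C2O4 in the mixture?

Q ≈ 4.65e-9

Total volume = 151 + 264 = 415 mL.
[Ag^+] = 3.72 × 10^-2 × (151/415) = 1.354 × 10^-2 M
[C2O4^2-] = 3.99 x 10^-5 × (264/415) = 2.538 × 10^-5 M
Ag2C2O4(s) ⇌ 2 Ag^+(aq) + C2O4^2-(aq), so Q = [Ag^+]^2[C2O4^2-]
Q = (1.354 × 10^-2)^2(2.538 x 10^-5) = 4.65 × 10^-9
Q > Ksp, so Ag2C2O4 will precipitate.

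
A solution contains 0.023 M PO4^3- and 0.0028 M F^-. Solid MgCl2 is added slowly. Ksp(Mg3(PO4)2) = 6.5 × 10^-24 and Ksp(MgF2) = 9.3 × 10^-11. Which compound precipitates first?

Each salt begins to precipitate when Q = Ksp, i.e. when [Mg^2+] reaches its threshold.
For Mg3(PO4)2: 6.5 × 10^-24 = (0.023)^2 × [Mg^2+]^3  ⇒  [Mg^2+] = 2.3 × 10^-7 M.
For MgF2: 9.3 × 10^-11 = (0.0028)^2 × [Mg^2+]  ⇒  [Mg^2+] = 1.2 x 10^-5 M.
The salt with the lower threshold [Mg^2+] precipitates first: Mg3(PO4)2.

Mg3(PO4)2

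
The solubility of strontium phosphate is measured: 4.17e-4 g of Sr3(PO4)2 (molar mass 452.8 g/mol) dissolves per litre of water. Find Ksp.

Ksp = 7.15 × 10^-29

Molar solubility s = (4.17 × 10^-4 g/L) / (452.8 g/mol) = 9.209 × 10^-7 M.
Sr3(PO4)2(s) <=> 3 Sr^2+ + 2 PO4^3-
With molar solubility s: [Sr^2+] = 3s, [PO4^3-] = 2s.
Ksp = [Sr^2+]^3[PO4^3-]^2
Ksp = (3s)^3(2s)^2 = 108s^5
With s = 9.209 × 10^-7: Ksp = 7.15 × 10^-29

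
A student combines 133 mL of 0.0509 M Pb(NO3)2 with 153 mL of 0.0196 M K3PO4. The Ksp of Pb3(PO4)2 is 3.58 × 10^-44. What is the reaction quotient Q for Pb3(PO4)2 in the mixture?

Q ≈ 1.46e-9

Total volume = 133 + 153 = 286 mL.
[Pb^2+] = 5.09 x 10^-2 × (133/286) = 2.367 x 10^-2 M
[PO4^3-] = 1.96 × 10^-2 × (153/286) = 1.049 × 10^-2 M
Pb3(PO4)2(s) ⇌ 3 Pb^2+(aq) + 2 PO4^3-(aq), so Q = [Pb^2+]^3[PO4^3-]^2
Q = (2.367 × 10^-2)^3(1.049 × 10^-2)^2 = 1.46 × 10^-9
Q > Ksp, so Pb3(PO4)2 will precipitate.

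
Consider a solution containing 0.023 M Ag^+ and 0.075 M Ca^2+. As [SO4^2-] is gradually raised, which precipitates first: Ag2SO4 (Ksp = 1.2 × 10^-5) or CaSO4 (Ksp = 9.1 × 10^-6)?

Each salt begins to precipitate when Q = Ksp, i.e. when [SO4^2-] reaches its threshold.
For Ag2SO4: 1.2 × 10^-5 = (0.023)^2 × [SO4^2-]  ⇒  [SO4^2-] = 2.3 × 10^-2 M.
For CaSO4: 9.1 × 10^-6 = 0.075 × [SO4^2-]  ⇒  [SO4^2-] = 1.2 × 10^-4 M.
The salt with the lower threshold [SO4^2-] precipitates first: CaSO4.

CaSO4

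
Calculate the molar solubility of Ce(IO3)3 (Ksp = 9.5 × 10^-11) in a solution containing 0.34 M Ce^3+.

2.2e-4 M

Ce(IO3)3(s) ⇌ Ce^3+ + 3 IO3^-
Ksp = [Ce^3+][IO3^-]^3
Let s = moles of Ce(IO3)3 that dissolve per litre. [Ce^3+] = 0.34 + s ≈ 0.34, [IO3^-] = 3s (common-ion effect: Ce^3+ is already 0.34 M).
Ksp ≈ 0.34 × (3s)^3
s = 2.2 × 10^-4 M
Check: s = 2.2 × 10^-4 ≪ 0.34, so the approximation is valid.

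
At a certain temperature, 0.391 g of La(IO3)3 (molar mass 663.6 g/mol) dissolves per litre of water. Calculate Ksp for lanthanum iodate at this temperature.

Molar solubility s = (3.91 × 10^-1 g/L) / (663.6 g/mol) = 5.892 × 10^-4 M.
La(IO3)3(s) <=> La^3+(aq) + 3 IO3^-(aq)
Let s = molar solubility. Then [La^3+] = s and [IO3^-] = 3s.
Ksp = [La^3+][IO3^-]^3
So Ksp = s × (3s)^3 = 27s^4
With s = 5.892 × 10^-4: Ksp = 3.25 × 10^-12

3.25e-12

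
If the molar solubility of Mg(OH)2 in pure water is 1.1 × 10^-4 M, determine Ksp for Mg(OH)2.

Ksp = 5.3 × 10^-12

Mg(OH)2(s) ⇌ Mg^2+ + 2 OH^-
Let s = molar solubility. Then [Mg^2+] = s and [OH^-] = 2s.
Ksp = [Mg^2+][OH^-]^2
Ksp = s(2s)^2 = 4s^3
Ksp = 4 × (1.1 × 10^-4)^3 = 5.3 × 10^-12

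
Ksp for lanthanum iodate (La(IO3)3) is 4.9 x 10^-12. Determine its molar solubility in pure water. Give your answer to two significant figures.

La(IO3)3(s) ⇌ La^3+ + 3 IO3^-
Ksp = [La^3+][IO3^-]^3
For each mole of La(IO3)3 that dissolves: [La^3+] = s, [IO3^-] = 3s.
Ksp = s(3s)^3 = 27s^4
s^4 = 4.9 x 10^-12 / 27, so s = 6.5 × 10^-4 M

6.5e-4 M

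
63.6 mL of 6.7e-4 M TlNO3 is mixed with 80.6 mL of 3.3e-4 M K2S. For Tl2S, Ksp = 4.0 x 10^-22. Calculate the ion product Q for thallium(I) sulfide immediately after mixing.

Total volume = 63.6 + 80.6 = 144.2 mL.
[Tl^+] = 6.7 × 10^-4 × (63.6/144.2) = 2.96 × 10^-4 M
[S^2-] = 3.3 × 10^-4 × (80.6/144.2) = 1.84 x 10^-4 M
Tl2S(s) <=> 2 Tl^+(aq) + S^2-(aq), so Q = [Tl^+]^2[S^2-]
Q = (2.96 × 10^-4)^2(1.84 × 10^-4) = 1.6 x 10^-11
Q > Ksp, so Tl2S will precipitate.

Q ≈ 1.6 × 10^-11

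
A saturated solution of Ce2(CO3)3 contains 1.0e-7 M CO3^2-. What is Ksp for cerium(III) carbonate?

Ce2(CO3)3(s) <=> 2 Ce^3+(aq) + 3 CO3^2-(aq)
Stoichiometry gives [Ce^3+] = (2/3)[CO3^2-] = 6.67 × 10^-8 M.
Ksp = [Ce^3+]^2[CO3^2-]^3
Ksp = (6.67 × 10^-8)^2 × (1.0 × 10^-7)^3 = 4.4 × 10^-36

Ksp = 4.4 × 10^-36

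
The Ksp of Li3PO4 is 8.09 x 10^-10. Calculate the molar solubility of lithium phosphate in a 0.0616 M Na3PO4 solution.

s ≈ 7.86e-4 M

Li3PO4(s) <=> 3 Li^+ + PO4^3-
Ksp = [Li^+]^3[PO4^3-]
Let s = moles of Li3PO4 that dissolve per litre. [Li^+] = 3s, [PO4^3-] = 0.0616 + s ≈ 0.0616 (Ksp is small, so little additional dissolves).
Ksp ≈ (3s)^3 × 0.0616
s = 7.86 × 10^-4 M
Check: s = 7.9 × 10^-4 ≪ 0.0616, so the approximation is valid.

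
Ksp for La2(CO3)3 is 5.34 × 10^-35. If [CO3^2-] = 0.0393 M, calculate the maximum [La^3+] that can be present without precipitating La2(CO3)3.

La2(CO3)3(s) ⇌ 2 La^3+(aq) + 3 CO3^2-(aq)
Ksp = [La^3+]^2[CO3^2-]^3
Precipitation begins when Q = Ksp. With [CO3^2-] = 0.0393 M:
5.34 × 10^-35 = (0.0393)^3 × [La^3+]^2
[La^3+] = (5.34 × 10^-35 / 6.070 × 10^-5)^(1/2) = 9.38 × 10^-16 M

9.38 × 10^-16 M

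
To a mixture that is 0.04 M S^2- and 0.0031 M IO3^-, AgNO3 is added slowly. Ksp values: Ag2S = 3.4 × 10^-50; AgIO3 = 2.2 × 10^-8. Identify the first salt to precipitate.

Ag2S

Precipitation of each salt starts when its ion product equals its Ksp.
For Ag2S: 3.4 × 10^-50 = 0.04 × [Ag^+]^2  ⇒  [Ag^+] = 9.2 × 10^-25 M.
For AgIO3: 2.2 × 10^-8 = 0.0031 × [Ag^+]  ⇒  [Ag^+] = 7.1 x 10^-6 M.
The salt with the lower threshold [Ag^+] precipitates first: Ag2S.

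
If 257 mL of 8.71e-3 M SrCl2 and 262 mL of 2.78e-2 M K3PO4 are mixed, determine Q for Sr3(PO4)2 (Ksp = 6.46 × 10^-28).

Total volume = 257 + 262 = 519 mL.
[Sr^2+] = 8.71 × 10^-3 × (257/519) = 4.313 × 10^-3 M
[PO4^3-] = 2.78 x 10^-2 × (262/519) = 1.403 x 10^-2 M
Sr3(PO4)2(s) ⇌ 3 Sr^2+(aq) + 2 PO4^3-(aq), so Q = [Sr^2+]^3[PO4^3-]^2
Q = (4.313 x 10^-3)^3(1.403 × 10^-2)^2 = 1.58 × 10^-11
Q > Ksp, so Sr3(PO4)2 will precipitate.

Q ≈ 1.58e-11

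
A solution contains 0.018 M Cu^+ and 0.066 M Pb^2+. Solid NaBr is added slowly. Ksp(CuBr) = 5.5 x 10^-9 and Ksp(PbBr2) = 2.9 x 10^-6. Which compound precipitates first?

CuBr

Precipitation of each salt starts when its ion product equals its Ksp.
For CuBr: 5.5 x 10^-9 = 0.018 × [Br^-]  ⇒  [Br^-] = 3.1 x 10^-7 M.
For PbBr2: 2.9 x 10^-6 = 0.066 × [Br^-]^2  ⇒  [Br^-] = 6.6 × 10^-3 M.
The salt with the lower threshold [Br^-] precipitates first: CuBr.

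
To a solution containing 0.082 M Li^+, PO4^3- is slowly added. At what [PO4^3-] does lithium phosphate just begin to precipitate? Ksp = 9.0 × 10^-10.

[PO4^3-] = 1.6 × 10^-6 M

Li3PO4(s) <=> 3 Li^+(aq) + PO4^3-(aq)
Ksp = [Li^+]^3[PO4^3-]
Precipitation begins when Q = Ksp. With [Li^+] = 0.082 M:
9.0 × 10^-10 = (0.082)^3 × [PO4^3-]
[PO4^3-] = (9.0 × 10^-10 / 5.51 x 10^-4) = 1.6 × 10^-6 M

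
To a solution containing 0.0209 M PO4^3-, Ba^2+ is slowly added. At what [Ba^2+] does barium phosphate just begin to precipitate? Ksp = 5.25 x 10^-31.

[Ba^2+] = 1.06 × 10^-9 M

Ba3(PO4)2(s) ⇌ 3 Ba^2+ + 2 PO4^3-
Ksp = [Ba^2+]^3[PO4^3-]^2
Precipitation begins when Q = Ksp. With [PO4^3-] = 0.0209 M:
5.25 x 10^-31 = (0.0209)^2 × [Ba^2+]^3
[Ba^2+] = (5.25 x 10^-31 / 4.368 × 10^-4)^(1/3) = 1.06 x 10^-9 M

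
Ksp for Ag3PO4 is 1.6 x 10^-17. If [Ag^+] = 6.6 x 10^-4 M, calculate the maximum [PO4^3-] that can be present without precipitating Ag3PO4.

[PO4^3-] ≈ 5.6 x 10^-8 M

Ag3PO4(s) ⇌ 3 Ag^+ + PO4^3-
Ksp = [Ag^+]^3[PO4^3-]
Precipitation begins when Q = Ksp. With [Ag^+] = 6.6 x 10^-4 M:
1.6 x 10^-17 = (6.6 x 10^-4)^3 × [PO4^3-]
[PO4^3-] = (1.6 x 10^-17 / 2.87 × 10^-10) = 5.6 × 10^-8 M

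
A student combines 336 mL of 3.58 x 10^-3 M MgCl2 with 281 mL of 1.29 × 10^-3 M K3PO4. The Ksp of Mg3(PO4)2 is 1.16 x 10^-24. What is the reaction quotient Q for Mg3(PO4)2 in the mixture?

Q = 2.56 x 10^-15

Total volume = 336 + 281 = 617 mL.
[Mg^2+] = 3.58 × 10^-3 × (336/617) = 1.950 × 10^-3 M
[PO4^3-] = 1.29 × 10^-3 × (281/617) = 5.875 × 10^-4 M
Mg3(PO4)2(s) ⇌ 3 Mg^2+(aq) + 2 PO4^3-(aq), so Q = [Mg^2+]^3[PO4^3-]^2
Q = (1.950 × 10^-3)^3(5.875 × 10^-4)^2 = 2.56 × 10^-15
Q > Ksp, so Mg3(PO4)2 will precipitate.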